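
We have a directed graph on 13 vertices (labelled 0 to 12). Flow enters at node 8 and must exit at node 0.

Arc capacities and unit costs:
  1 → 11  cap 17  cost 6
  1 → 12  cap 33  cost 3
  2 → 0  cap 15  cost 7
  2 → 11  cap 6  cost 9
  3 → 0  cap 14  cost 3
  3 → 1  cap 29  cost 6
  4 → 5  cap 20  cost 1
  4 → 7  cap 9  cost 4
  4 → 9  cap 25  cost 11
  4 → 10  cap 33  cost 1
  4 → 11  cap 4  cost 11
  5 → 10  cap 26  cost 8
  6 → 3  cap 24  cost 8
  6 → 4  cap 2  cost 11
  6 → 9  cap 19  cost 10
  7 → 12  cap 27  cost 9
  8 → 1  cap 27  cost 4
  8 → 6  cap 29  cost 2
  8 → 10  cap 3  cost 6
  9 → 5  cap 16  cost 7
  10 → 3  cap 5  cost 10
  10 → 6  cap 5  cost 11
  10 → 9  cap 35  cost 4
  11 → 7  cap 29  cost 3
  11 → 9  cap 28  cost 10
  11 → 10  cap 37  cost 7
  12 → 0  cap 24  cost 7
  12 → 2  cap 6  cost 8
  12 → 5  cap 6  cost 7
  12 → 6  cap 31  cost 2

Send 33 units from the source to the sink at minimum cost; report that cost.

shortest-cost path #1: 8→6→3→0 push 14 @ unit cost 13 (adds 182)
shortest-cost path #2: 8→1→12→0 push 19 @ unit cost 14 (adds 266)
total cost = 448

Minimum cost for 33 units: 448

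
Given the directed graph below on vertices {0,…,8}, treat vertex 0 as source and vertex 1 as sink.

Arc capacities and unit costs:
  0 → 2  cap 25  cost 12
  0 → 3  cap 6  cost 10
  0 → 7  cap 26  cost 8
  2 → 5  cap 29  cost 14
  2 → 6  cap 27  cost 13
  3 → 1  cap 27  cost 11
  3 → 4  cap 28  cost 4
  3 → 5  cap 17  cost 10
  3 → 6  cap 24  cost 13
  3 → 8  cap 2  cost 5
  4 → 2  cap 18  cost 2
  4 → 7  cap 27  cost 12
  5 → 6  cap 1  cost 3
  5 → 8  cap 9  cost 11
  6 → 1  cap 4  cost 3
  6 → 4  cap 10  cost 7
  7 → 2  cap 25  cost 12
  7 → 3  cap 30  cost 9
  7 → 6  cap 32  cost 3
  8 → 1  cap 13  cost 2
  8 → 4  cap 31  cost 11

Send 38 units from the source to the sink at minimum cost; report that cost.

Minimum cost for 38 units: 1024

shortest-cost path #1: 0→7→6→1 push 4 @ unit cost 14 (adds 56)
shortest-cost path #2: 0→3→8→1 push 2 @ unit cost 17 (adds 34)
shortest-cost path #3: 0→3→1 push 4 @ unit cost 21 (adds 84)
shortest-cost path #4: 0→7→3→1 push 22 @ unit cost 28 (adds 616)
shortest-cost path #5: 0→2→5→8→1 push 6 @ unit cost 39 (adds 234)
total cost = 1024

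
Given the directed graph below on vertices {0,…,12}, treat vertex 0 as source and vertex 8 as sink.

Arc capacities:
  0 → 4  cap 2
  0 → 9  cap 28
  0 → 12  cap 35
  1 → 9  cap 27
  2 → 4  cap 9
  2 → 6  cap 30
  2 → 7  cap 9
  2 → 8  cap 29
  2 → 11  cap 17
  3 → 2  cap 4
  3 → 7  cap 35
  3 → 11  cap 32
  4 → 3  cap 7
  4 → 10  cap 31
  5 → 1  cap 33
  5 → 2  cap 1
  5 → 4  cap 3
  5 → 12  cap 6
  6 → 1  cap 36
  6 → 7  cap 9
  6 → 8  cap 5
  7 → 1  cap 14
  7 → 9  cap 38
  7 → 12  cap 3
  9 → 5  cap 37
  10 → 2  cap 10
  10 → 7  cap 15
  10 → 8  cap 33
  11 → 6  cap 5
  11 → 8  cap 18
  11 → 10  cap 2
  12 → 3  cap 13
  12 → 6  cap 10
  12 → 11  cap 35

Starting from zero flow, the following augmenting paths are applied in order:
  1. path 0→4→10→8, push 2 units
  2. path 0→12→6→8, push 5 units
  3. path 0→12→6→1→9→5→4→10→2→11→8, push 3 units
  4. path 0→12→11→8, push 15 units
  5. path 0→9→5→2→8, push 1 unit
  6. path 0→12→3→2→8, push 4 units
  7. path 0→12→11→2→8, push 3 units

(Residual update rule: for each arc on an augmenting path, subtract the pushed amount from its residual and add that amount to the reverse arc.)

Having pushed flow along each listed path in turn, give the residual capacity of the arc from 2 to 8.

after path 1 (0→4→10→8, push 2): res(2,8)=29
after path 2 (0→12→6→8, push 5): res(2,8)=29
after path 3 (0→12→6→1→9→5→4→10→2→11→8, push 3): res(2,8)=29
after path 4 (0→12→11→8, push 15): res(2,8)=29
after path 5 (0→9→5→2→8, push 1): res(2,8)=28
after path 6 (0→12→3→2→8, push 4): res(2,8)=24
after path 7 (0→12→11→2→8, push 3): res(2,8)=21

Residual capacity of (2,8): 21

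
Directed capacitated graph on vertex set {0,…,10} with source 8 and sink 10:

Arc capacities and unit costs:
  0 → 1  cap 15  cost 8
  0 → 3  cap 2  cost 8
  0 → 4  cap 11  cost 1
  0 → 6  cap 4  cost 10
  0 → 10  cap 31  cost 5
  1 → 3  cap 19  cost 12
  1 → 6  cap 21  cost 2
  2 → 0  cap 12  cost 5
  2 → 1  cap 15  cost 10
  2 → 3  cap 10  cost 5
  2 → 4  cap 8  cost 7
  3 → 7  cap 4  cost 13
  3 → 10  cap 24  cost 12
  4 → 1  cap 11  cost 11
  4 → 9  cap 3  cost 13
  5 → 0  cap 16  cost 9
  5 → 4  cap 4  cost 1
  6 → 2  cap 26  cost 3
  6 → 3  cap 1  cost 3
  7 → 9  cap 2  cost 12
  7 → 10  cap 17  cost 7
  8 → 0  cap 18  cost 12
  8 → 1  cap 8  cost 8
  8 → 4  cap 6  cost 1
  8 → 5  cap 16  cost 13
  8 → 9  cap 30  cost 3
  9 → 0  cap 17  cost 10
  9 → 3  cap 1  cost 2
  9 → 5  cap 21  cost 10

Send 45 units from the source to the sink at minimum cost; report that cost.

shortest-cost path #1: 8→0→10 push 18 @ unit cost 17 (adds 306)
shortest-cost path #2: 8→9→3→10 push 1 @ unit cost 17 (adds 17)
shortest-cost path #3: 8→9→0→10 push 13 @ unit cost 18 (adds 234)
shortest-cost path #4: 8→1→6→3→10 push 1 @ unit cost 25 (adds 25)
shortest-cost path #5: 8→1→6→2→3→10 push 7 @ unit cost 30 (adds 210)
shortest-cost path #6: 8→9→0→3→10 push 2 @ unit cost 33 (adds 66)
shortest-cost path #7: 8→4→1→6→2→3→10 push 3 @ unit cost 34 (adds 102)
total cost = 960

Minimum cost for 45 units: 960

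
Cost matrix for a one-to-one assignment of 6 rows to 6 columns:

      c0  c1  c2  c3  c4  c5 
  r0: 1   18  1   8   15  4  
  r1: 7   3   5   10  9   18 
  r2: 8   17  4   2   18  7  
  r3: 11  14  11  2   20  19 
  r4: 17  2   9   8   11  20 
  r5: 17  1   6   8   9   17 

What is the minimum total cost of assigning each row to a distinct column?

Minimum assignment cost: 26

optimal assignment: row0→col0 (cost 1), row1→col2 (cost 5), row2→col5 (cost 7), row3→col3 (cost 2), row4→col1 (cost 2), row5→col4 (cost 9)
total = 1 + 5 + 7 + 2 + 2 + 9 = 26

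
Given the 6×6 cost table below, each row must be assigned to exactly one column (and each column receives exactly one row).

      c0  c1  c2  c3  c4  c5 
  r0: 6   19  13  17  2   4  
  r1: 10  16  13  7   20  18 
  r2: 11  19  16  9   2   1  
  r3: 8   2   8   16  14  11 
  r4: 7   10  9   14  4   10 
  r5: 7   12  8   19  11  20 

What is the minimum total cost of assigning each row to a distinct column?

Minimum assignment cost: 27

optimal assignment: row0→col4 (cost 2), row1→col3 (cost 7), row2→col5 (cost 1), row3→col1 (cost 2), row4→col0 (cost 7), row5→col2 (cost 8)
total = 2 + 7 + 1 + 2 + 7 + 8 = 27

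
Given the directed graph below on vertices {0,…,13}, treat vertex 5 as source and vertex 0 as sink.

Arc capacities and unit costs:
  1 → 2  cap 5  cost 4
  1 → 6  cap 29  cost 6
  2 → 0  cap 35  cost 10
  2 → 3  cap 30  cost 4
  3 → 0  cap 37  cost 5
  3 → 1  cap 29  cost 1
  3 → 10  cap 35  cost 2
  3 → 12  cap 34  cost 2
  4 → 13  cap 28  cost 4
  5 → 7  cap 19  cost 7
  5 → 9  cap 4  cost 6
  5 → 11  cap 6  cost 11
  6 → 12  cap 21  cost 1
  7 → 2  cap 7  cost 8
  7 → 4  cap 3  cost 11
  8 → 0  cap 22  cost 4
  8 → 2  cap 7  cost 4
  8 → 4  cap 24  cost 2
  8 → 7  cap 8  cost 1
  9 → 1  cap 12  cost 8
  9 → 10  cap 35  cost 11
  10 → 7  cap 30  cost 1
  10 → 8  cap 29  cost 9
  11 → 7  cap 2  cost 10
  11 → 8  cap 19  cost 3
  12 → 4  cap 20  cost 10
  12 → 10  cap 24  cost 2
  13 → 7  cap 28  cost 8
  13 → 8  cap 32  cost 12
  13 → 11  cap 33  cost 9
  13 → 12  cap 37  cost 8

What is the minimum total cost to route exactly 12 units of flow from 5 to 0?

Minimum cost for 12 units: 252

shortest-cost path #1: 5→11→8→0 push 6 @ unit cost 18 (adds 108)
shortest-cost path #2: 5→7→2→3→0 push 6 @ unit cost 24 (adds 144)
total cost = 252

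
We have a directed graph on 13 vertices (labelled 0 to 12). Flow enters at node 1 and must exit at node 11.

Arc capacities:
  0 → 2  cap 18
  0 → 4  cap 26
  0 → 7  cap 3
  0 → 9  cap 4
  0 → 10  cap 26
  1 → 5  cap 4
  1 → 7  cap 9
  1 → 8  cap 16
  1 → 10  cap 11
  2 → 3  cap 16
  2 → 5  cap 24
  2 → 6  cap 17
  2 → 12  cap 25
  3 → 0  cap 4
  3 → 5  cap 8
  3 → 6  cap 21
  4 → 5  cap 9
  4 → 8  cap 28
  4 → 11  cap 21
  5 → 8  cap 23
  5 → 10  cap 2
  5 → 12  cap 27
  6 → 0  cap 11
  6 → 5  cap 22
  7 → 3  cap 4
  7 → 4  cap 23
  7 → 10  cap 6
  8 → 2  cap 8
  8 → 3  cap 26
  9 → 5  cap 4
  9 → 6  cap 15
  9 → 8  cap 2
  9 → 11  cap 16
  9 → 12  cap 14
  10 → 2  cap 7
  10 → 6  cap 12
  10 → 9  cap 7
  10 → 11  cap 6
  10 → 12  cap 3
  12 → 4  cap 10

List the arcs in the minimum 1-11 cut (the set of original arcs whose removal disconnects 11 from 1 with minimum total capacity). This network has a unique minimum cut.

augment #1: 1→10→11 push 6
augment #2: 1→7→4→11 push 9
augment #3: 1→10→9→11 push 5
augment #4: 1→5→10→9→11 push 2
augment #5: 1→5→12→4→11 push 2
augment #6: 1→8→2→12→4→11 push 8
augment #7: 1→8→3→0→4→11 push 2
augment #8: 1→8→3→0→9→11 push 2
augment #9: 1→8→3→6→0→9→11 push 2
max flow = 38; residual-reachable set from 1 gives S-side
cut edges (S→T): {(0,9), (4,11), (10,9), (10,11)} total cap 38

Min-cut arcs: {(0,9), (4,11), (10,9), (10,11)} (total capacity 38)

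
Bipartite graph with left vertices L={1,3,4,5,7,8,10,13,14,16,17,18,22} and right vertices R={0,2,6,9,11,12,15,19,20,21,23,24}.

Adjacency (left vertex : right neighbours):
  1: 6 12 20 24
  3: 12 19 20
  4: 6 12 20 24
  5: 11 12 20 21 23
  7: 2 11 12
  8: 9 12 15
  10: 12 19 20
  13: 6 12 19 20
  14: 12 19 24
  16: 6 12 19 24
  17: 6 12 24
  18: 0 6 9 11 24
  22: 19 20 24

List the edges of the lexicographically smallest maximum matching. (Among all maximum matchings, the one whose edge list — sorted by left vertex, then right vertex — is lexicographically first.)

Lex-smallest maximum matching: {(1,6), (3,12), (4,20), (5,11), (7,2), (8,9), (10,19), (14,24), (18,0)}

|M| = 9 (so the lex-smallest maximum matching has 9 edges)
process left vertices in ascending order; for each, take the smallest-labelled available neighbour that still permits 9 edges overall, or leave it unmatched if none does
lex-smallest matching: {1-6, 3-12, 4-20, 5-11, 7-2, 8-9, 10-19, 14-24, 18-0}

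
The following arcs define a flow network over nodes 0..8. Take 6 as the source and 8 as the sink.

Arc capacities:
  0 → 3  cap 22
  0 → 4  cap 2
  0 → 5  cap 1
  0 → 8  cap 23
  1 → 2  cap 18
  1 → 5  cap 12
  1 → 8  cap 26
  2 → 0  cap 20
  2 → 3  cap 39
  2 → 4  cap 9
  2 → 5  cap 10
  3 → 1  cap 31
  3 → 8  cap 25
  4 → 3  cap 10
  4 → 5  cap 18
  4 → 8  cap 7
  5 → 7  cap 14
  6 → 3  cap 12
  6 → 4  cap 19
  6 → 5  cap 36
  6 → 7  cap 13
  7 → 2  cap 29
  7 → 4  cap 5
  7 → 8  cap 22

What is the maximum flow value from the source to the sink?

augment #1: 6→3→8 bottleneck 12, total now 12
augment #2: 6→4→8 bottleneck 7, total now 19
augment #3: 6→7→8 bottleneck 13, total now 32
augment #4: 6→4→3→8 bottleneck 10, total now 42
augment #5: 6→5→7→8 bottleneck 9, total now 51
augment #6: 6→5→7→2→0→8 bottleneck 5, total now 56

Maximum flow value: 56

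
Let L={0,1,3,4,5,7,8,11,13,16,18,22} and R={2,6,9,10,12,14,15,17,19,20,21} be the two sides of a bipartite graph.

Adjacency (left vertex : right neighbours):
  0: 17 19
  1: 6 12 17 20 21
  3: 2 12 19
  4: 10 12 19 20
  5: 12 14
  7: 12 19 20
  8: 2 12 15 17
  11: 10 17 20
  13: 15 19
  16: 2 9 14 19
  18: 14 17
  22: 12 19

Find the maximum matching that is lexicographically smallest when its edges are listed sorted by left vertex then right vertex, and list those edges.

Lex-smallest maximum matching: {(0,17), (1,6), (3,2), (4,10), (5,12), (7,19), (8,15), (11,20), (16,9), (18,14)}

|M| = 10 (so the lex-smallest maximum matching has 10 edges)
process left vertices in ascending order; for each, take the smallest-labelled available neighbour that still permits 10 edges overall, or leave it unmatched if none does
lex-smallest matching: {0-17, 1-6, 3-2, 4-10, 5-12, 7-19, 8-15, 11-20, 16-9, 18-14}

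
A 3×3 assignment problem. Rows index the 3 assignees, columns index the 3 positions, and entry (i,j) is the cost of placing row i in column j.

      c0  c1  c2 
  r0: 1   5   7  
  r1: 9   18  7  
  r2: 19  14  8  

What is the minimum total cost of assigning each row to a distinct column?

Minimum assignment cost: 22

one of 2 optimal assignments: row0→col0 (cost 1), row1→col2 (cost 7), row2→col1 (cost 14)
total = 1 + 7 + 14 = 22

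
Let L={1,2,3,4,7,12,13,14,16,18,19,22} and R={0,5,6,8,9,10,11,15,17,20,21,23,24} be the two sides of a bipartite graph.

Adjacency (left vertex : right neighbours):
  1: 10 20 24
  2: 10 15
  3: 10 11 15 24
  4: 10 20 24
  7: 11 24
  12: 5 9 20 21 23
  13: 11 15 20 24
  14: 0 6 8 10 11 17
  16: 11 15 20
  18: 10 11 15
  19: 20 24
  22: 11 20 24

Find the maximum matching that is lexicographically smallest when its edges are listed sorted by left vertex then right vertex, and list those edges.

Lex-smallest maximum matching: {(1,10), (2,15), (3,11), (4,20), (7,24), (12,5), (14,0)}

|M| = 7 (so the lex-smallest maximum matching has 7 edges)
process left vertices in ascending order; for each, take the smallest-labelled available neighbour that still permits 7 edges overall, or leave it unmatched if none does
lex-smallest matching: {1-10, 2-15, 3-11, 4-20, 7-24, 12-5, 14-0}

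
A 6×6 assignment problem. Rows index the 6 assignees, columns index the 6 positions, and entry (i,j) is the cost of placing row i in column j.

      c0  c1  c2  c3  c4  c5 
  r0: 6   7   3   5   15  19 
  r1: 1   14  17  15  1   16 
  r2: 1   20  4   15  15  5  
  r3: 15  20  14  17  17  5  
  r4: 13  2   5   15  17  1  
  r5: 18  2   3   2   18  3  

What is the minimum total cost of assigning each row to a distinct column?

optimal assignment: row0→col2 (cost 3), row1→col4 (cost 1), row2→col0 (cost 1), row3→col5 (cost 5), row4→col1 (cost 2), row5→col3 (cost 2)
total = 3 + 1 + 1 + 5 + 2 + 2 = 14

Minimum assignment cost: 14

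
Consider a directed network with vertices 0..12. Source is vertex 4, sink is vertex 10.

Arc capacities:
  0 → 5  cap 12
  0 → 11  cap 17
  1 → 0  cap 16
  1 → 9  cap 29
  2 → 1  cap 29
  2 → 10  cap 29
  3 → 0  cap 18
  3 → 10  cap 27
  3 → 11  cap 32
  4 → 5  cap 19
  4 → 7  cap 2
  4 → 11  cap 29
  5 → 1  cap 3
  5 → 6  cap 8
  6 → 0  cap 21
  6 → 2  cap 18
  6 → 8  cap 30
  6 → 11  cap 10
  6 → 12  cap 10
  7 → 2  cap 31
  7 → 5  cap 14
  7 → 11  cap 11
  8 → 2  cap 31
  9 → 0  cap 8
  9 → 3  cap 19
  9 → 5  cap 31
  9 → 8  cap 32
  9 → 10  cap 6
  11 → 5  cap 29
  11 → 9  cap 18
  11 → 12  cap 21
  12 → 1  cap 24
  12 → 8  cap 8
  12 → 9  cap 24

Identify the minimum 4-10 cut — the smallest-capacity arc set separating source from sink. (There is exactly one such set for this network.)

augment #1: 4→7→2→10 push 2
augment #2: 4→11→9→10 push 6
augment #3: 4→5→6→2→10 push 8
augment #4: 4→11→9→3→10 push 12
augment #5: 4→5→1→9→3→10 push 3
augment #6: 4→11→12→8→2→10 push 8
augment #7: 4→11→12→9→3→10 push 3
max flow = 42; residual-reachable set from 4 gives S-side
cut edges (S→T): {(4,7), (4,11), (5,1), (5,6)} total cap 42

Min-cut arcs: {(4,7), (4,11), (5,1), (5,6)} (total capacity 42)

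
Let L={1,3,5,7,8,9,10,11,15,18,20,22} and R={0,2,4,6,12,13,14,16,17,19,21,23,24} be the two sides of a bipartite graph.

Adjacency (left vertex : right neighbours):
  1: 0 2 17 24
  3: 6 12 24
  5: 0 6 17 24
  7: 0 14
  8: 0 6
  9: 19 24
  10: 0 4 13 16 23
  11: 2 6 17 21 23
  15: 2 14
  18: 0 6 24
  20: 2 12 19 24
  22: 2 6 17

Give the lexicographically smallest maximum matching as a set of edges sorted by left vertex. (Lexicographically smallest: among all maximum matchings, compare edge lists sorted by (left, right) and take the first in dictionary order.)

|M| = 10 (so the lex-smallest maximum matching has 10 edges)
process left vertices in ascending order; for each, take the smallest-labelled available neighbour that still permits 10 edges overall, or leave it unmatched if none does
lex-smallest matching: {1-0, 3-6, 5-17, 7-14, 9-19, 10-4, 11-21, 15-2, 18-24, 20-12}

Lex-smallest maximum matching: {(1,0), (3,6), (5,17), (7,14), (9,19), (10,4), (11,21), (15,2), (18,24), (20,12)}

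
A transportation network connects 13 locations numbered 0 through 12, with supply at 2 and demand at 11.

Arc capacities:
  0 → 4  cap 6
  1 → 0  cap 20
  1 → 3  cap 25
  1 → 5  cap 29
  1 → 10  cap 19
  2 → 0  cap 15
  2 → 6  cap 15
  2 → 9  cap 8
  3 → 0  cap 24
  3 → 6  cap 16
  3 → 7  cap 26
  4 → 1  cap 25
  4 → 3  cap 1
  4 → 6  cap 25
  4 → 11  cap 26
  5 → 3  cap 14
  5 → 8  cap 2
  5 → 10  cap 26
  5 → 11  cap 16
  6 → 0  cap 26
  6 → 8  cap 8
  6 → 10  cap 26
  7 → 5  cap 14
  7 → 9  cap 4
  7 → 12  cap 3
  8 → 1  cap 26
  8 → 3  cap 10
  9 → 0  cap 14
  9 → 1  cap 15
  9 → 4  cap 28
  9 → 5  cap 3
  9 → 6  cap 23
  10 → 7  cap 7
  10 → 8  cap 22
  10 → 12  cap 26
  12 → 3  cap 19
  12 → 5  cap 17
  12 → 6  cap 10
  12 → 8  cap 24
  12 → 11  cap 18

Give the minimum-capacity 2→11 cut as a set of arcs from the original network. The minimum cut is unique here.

Min-cut arcs: {(0,4), (2,6), (2,9)} (total capacity 29)

augment #1: 2→0→4→11 push 6
augment #2: 2→9→4→11 push 8
augment #3: 2→6→10→12→11 push 15
max flow = 29; residual-reachable set from 2 gives S-side
cut edges (S→T): {(0,4), (2,6), (2,9)} total cap 29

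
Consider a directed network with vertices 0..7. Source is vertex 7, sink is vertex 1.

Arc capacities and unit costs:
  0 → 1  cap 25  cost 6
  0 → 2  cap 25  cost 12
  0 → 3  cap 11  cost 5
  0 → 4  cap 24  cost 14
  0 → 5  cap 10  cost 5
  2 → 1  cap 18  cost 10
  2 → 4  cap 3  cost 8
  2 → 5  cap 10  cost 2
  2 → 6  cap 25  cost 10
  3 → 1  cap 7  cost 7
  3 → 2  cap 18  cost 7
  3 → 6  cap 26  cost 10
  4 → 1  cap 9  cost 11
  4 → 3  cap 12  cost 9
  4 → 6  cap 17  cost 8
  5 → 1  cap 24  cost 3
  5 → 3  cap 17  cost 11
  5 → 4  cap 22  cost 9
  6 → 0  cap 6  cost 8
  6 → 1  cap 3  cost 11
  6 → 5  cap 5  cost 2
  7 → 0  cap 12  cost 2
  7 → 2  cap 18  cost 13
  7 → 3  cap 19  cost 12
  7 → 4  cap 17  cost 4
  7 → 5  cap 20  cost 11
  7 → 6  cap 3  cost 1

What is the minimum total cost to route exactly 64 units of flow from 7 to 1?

shortest-cost path #1: 7→6→5→1 push 3 @ unit cost 6 (adds 18)
shortest-cost path #2: 7→0→1 push 12 @ unit cost 8 (adds 96)
shortest-cost path #3: 7→5→1 push 20 @ unit cost 14 (adds 280)
shortest-cost path #4: 7→4→1 push 9 @ unit cost 15 (adds 135)
shortest-cost path #5: 7→4→6→5→1 push 1 @ unit cost 17 (adds 17)
shortest-cost path #6: 7→3→1 push 7 @ unit cost 19 (adds 133)
shortest-cost path #7: 7→2→1 push 12 @ unit cost 23 (adds 276)
total cost = 955

Minimum cost for 64 units: 955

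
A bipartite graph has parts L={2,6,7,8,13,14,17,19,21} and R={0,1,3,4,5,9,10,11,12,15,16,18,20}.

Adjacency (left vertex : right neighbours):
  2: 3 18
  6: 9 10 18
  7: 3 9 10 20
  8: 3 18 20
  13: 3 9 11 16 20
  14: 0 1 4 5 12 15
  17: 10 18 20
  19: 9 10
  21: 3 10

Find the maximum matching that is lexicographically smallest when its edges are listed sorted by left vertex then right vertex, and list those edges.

|M| = 7 (so the lex-smallest maximum matching has 7 edges)
process left vertices in ascending order; for each, take the smallest-labelled available neighbour that still permits 7 edges overall, or leave it unmatched if none does
lex-smallest matching: {2-3, 6-9, 7-10, 8-18, 13-11, 14-0, 17-20}

Lex-smallest maximum matching: {(2,3), (6,9), (7,10), (8,18), (13,11), (14,0), (17,20)}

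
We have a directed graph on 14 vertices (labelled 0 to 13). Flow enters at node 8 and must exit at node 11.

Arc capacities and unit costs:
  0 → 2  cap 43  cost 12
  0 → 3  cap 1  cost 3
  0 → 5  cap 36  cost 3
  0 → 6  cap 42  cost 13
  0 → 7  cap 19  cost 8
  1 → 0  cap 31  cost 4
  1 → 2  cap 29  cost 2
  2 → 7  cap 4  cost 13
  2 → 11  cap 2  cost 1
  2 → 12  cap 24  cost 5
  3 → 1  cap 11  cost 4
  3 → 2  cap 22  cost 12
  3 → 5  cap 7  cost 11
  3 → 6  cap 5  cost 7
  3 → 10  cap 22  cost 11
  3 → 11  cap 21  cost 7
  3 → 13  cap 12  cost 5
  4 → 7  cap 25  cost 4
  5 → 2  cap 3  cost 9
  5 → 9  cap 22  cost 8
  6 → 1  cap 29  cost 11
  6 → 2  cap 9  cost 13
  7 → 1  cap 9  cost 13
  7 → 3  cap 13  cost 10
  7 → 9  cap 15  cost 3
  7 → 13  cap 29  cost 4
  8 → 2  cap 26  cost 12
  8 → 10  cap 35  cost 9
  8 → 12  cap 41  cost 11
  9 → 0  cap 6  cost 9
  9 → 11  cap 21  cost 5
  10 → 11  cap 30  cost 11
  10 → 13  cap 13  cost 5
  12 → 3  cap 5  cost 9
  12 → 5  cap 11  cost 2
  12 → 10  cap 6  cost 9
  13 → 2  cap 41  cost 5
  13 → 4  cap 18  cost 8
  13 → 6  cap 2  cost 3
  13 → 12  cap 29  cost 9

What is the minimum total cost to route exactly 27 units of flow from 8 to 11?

Minimum cost for 27 units: 526

shortest-cost path #1: 8→2→11 push 2 @ unit cost 13 (adds 26)
shortest-cost path #2: 8→10→11 push 25 @ unit cost 20 (adds 500)
total cost = 526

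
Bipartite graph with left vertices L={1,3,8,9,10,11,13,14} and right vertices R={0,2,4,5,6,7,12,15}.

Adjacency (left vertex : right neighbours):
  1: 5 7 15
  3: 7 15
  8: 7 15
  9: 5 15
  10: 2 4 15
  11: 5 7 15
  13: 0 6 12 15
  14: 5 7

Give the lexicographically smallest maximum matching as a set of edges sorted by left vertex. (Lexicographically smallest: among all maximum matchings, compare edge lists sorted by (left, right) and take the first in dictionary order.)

Lex-smallest maximum matching: {(1,5), (3,7), (8,15), (10,2), (13,0)}

|M| = 5 (so the lex-smallest maximum matching has 5 edges)
process left vertices in ascending order; for each, take the smallest-labelled available neighbour that still permits 5 edges overall, or leave it unmatched if none does
lex-smallest matching: {1-5, 3-7, 8-15, 10-2, 13-0}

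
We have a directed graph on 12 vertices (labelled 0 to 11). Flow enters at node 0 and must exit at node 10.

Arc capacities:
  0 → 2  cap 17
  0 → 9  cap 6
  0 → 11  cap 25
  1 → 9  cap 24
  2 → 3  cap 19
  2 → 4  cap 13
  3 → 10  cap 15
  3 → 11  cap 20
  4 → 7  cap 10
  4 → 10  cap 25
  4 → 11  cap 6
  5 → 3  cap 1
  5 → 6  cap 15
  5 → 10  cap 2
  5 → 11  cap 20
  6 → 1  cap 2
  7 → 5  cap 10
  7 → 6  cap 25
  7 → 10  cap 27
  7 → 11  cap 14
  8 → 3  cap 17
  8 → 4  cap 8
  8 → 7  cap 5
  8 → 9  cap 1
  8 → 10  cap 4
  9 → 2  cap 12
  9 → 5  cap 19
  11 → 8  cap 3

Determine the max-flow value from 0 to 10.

Maximum flow value: 26

augment #1: 0→2→3→10 bottleneck 15, total now 15
augment #2: 0→2→4→10 bottleneck 2, total now 17
augment #3: 0→9→5→10 bottleneck 2, total now 19
augment #4: 0→11→8→10 bottleneck 3, total now 22
augment #5: 0→9→2→4→10 bottleneck 4, total now 26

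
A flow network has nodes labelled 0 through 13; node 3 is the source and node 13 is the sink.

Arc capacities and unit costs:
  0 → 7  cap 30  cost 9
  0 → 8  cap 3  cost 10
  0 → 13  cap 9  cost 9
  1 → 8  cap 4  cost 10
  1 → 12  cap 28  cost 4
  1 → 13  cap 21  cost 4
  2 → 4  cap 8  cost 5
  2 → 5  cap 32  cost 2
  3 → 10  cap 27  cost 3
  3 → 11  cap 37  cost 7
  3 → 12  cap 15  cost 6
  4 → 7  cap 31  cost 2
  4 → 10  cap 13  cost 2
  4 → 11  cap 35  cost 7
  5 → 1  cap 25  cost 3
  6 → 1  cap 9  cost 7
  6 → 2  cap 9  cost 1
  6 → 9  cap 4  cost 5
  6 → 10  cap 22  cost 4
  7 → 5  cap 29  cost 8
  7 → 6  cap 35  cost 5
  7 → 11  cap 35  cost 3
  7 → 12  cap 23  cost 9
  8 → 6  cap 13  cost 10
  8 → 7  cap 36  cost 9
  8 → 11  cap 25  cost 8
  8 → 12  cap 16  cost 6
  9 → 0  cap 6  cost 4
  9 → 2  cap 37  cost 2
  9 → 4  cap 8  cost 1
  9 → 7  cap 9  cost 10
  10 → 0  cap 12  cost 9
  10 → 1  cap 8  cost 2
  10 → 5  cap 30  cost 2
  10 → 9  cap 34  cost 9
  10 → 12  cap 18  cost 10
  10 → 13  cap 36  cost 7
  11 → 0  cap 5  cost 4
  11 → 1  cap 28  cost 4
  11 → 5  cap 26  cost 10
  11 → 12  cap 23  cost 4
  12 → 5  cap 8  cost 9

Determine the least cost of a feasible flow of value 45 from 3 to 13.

Minimum cost for 45 units: 537

shortest-cost path #1: 3→10→1→13 push 8 @ unit cost 9 (adds 72)
shortest-cost path #2: 3→10→13 push 19 @ unit cost 10 (adds 190)
shortest-cost path #3: 3→11→1→13 push 13 @ unit cost 15 (adds 195)
shortest-cost path #4: 3→11→1→10→13 push 5 @ unit cost 16 (adds 80)
total cost = 537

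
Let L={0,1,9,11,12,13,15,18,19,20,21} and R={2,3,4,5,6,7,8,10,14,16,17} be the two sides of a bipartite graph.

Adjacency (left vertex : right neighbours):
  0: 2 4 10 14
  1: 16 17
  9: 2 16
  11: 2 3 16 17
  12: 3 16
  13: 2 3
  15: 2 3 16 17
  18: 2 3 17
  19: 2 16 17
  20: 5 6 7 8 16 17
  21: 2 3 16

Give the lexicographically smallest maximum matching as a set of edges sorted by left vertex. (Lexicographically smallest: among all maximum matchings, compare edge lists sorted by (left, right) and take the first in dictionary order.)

Lex-smallest maximum matching: {(0,4), (1,16), (9,2), (11,3), (15,17), (20,5)}

|M| = 6 (so the lex-smallest maximum matching has 6 edges)
process left vertices in ascending order; for each, take the smallest-labelled available neighbour that still permits 6 edges overall, or leave it unmatched if none does
lex-smallest matching: {0-4, 1-16, 9-2, 11-3, 15-17, 20-5}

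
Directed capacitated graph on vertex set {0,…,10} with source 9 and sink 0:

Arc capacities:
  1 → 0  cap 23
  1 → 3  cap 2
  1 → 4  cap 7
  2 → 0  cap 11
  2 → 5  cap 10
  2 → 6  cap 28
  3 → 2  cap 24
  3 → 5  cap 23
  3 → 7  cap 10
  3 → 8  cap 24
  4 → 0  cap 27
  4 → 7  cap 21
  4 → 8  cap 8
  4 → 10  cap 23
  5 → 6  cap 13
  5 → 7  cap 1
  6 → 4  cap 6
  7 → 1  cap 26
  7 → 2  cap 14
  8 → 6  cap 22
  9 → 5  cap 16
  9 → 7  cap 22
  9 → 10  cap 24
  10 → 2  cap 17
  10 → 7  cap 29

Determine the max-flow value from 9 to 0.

augment #1: 9→7→1→0 bottleneck 22, total now 22
augment #2: 9→10→2→0 bottleneck 11, total now 33
augment #3: 9→5→6→4→0 bottleneck 6, total now 39
augment #4: 9→5→7→1→0 bottleneck 1, total now 40
augment #5: 9→10→7→1→4→0 bottleneck 3, total now 43

Maximum flow value: 43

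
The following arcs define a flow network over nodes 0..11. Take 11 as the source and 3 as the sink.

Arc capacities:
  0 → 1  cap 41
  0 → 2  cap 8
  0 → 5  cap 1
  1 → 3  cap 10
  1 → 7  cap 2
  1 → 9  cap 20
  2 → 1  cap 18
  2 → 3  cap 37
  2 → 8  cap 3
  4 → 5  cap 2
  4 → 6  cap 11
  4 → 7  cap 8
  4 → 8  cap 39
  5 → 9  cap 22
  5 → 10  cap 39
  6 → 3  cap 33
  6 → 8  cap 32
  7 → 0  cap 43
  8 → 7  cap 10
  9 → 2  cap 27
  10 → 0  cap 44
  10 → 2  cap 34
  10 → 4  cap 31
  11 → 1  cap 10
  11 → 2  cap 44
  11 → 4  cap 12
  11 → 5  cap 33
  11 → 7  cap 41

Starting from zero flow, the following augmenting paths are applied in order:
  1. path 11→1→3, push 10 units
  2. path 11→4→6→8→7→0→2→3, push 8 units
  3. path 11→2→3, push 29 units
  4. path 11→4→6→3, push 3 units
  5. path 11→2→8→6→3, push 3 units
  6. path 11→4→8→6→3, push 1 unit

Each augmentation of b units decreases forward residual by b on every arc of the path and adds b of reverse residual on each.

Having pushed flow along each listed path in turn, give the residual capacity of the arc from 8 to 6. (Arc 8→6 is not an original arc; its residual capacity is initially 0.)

after path 1 (11→1→3, push 10): res(8,6)=0
after path 2 (11→4→6→8→7→0→2→3, push 8): res(8,6)=8
after path 3 (11→2→3, push 29): res(8,6)=8
after path 4 (11→4→6→3, push 3): res(8,6)=8
after path 5 (11→2→8→6→3, push 3): res(8,6)=5
after path 6 (11→4→8→6→3, push 1): res(8,6)=4

Residual capacity of (8,6): 4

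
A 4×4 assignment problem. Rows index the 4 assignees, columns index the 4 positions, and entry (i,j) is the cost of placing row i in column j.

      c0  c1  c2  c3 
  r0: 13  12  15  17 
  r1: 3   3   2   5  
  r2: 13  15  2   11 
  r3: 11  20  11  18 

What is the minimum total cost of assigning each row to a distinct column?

optimal assignment: row0→col1 (cost 12), row1→col3 (cost 5), row2→col2 (cost 2), row3→col0 (cost 11)
total = 12 + 5 + 2 + 11 = 30

Minimum assignment cost: 30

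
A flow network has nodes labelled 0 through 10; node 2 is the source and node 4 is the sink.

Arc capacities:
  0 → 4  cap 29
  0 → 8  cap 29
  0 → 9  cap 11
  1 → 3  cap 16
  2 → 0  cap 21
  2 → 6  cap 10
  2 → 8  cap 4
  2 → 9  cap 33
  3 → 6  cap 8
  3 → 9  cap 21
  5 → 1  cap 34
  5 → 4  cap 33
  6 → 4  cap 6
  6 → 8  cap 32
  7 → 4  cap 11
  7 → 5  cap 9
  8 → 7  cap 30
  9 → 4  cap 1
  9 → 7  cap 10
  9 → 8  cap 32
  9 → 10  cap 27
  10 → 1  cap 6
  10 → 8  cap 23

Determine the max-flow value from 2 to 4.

augment #1: 2→0→4 bottleneck 21, total now 21
augment #2: 2→6→4 bottleneck 6, total now 27
augment #3: 2→9→4 bottleneck 1, total now 28
augment #4: 2→8→7→4 bottleneck 4, total now 32
augment #5: 2→9→7→4 bottleneck 7, total now 39
augment #6: 2→9→7→5→4 bottleneck 3, total now 42
augment #7: 2→6→8→7→5→4 bottleneck 4, total now 46
augment #8: 2→9→8→7→5→4 bottleneck 2, total now 48

Maximum flow value: 48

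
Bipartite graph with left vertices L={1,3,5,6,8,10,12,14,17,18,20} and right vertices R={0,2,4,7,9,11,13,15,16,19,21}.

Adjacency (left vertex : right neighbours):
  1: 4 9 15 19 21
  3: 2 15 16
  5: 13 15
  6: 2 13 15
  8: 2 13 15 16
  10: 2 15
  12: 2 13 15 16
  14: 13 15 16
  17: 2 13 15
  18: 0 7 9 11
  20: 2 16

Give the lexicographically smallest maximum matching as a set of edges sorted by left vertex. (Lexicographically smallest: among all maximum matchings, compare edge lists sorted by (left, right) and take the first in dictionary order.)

Lex-smallest maximum matching: {(1,4), (3,2), (5,13), (6,15), (8,16), (18,0)}

|M| = 6 (so the lex-smallest maximum matching has 6 edges)
process left vertices in ascending order; for each, take the smallest-labelled available neighbour that still permits 6 edges overall, or leave it unmatched if none does
lex-smallest matching: {1-4, 3-2, 5-13, 6-15, 8-16, 18-0}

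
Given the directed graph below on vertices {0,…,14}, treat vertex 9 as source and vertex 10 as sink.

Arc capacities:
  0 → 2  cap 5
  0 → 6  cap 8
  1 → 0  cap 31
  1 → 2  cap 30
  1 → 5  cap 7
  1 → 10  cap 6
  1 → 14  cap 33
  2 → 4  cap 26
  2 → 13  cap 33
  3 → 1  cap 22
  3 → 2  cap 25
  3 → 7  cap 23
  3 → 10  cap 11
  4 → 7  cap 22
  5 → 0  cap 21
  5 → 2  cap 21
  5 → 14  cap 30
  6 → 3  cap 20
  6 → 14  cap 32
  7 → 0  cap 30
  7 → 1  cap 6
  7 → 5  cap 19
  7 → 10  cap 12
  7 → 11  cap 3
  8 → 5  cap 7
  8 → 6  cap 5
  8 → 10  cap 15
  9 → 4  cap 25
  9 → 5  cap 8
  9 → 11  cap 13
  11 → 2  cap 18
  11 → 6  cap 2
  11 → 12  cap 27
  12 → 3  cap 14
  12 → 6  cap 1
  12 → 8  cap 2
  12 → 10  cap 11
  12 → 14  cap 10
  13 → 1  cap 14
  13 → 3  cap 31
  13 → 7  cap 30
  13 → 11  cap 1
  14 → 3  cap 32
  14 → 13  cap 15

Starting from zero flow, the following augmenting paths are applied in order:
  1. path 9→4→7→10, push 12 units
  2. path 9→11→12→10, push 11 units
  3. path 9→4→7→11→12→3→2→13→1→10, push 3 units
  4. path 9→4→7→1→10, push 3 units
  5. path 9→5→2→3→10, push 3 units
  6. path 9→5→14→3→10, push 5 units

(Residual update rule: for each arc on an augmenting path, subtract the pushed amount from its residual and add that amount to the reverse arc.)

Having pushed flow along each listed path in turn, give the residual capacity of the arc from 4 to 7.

after path 1 (9→4→7→10, push 12): res(4,7)=10
after path 2 (9→11→12→10, push 11): res(4,7)=10
after path 3 (9→4→7→11→12→3→2→13→1→10, push 3): res(4,7)=7
after path 4 (9→4→7→1→10, push 3): res(4,7)=4
after path 5 (9→5→2→3→10, push 3): res(4,7)=4
after path 6 (9→5→14→3→10, push 5): res(4,7)=4

Residual capacity of (4,7): 4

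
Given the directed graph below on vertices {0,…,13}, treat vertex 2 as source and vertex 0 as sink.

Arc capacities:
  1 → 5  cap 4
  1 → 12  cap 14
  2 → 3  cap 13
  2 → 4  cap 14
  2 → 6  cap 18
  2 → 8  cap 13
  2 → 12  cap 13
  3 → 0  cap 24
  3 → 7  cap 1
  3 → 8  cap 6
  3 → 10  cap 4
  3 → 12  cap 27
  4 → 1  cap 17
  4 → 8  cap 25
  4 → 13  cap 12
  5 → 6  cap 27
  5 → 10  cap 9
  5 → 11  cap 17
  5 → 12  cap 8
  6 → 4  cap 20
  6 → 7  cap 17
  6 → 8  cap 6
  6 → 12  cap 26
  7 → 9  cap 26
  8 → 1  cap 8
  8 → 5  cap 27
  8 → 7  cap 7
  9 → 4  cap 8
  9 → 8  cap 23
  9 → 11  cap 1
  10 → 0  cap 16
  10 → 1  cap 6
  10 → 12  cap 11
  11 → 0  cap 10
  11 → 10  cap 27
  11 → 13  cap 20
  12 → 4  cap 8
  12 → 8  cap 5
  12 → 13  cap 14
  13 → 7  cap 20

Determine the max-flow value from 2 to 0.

augment #1: 2→3→0 bottleneck 13, total now 13
augment #2: 2→8→5→10→0 bottleneck 9, total now 22
augment #3: 2→8→5→11→0 bottleneck 4, total now 26
augment #4: 2→4→1→5→11→0 bottleneck 4, total now 30
augment #5: 2→4→8→5→11→0 bottleneck 2, total now 32
augment #6: 2→4→8→5→11→10→0 bottleneck 7, total now 39

Maximum flow value: 39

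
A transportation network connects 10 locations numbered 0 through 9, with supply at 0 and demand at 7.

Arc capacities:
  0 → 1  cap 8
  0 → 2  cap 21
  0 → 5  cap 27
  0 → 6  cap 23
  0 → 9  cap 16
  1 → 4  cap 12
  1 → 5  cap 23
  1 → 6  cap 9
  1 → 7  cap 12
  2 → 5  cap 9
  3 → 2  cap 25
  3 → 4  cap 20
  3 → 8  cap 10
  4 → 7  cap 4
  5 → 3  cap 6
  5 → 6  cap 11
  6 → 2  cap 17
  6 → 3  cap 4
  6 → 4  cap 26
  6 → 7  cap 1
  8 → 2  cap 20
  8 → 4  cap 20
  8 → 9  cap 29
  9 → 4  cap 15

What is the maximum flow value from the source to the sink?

augment #1: 0→1→7 bottleneck 8, total now 8
augment #2: 0→6→7 bottleneck 1, total now 9
augment #3: 0→6→4→7 bottleneck 4, total now 13

Maximum flow value: 13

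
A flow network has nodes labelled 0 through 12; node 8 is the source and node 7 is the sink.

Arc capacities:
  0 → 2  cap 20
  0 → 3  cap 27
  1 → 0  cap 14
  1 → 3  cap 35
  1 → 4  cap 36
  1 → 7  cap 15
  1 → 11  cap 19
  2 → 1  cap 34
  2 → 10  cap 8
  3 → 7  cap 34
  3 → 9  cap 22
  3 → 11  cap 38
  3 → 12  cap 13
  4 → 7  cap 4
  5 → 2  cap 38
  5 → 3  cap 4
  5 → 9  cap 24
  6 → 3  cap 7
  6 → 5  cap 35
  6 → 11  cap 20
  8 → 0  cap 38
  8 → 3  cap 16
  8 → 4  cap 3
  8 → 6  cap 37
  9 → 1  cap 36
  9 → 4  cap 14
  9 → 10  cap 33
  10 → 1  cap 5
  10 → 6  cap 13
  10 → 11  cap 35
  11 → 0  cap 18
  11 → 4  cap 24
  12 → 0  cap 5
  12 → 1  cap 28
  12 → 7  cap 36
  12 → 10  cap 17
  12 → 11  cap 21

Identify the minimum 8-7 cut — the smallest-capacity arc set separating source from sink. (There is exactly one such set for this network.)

augment #1: 8→3→7 push 16
augment #2: 8→4→7 push 3
augment #3: 8→0→3→7 push 18
augment #4: 8→0→2→1→7 push 15
augment #5: 8→0→3→12→7 push 5
augment #6: 8→6→3→12→7 push 7
augment #7: 8→6→11→4→7 push 1
augment #8: 8→6→5→3→12→7 push 1
max flow = 66; residual-reachable set from 8 gives S-side
cut edges (S→T): {(1,7), (3,7), (3,12), (4,7)} total cap 66

Min-cut arcs: {(1,7), (3,7), (3,12), (4,7)} (total capacity 66)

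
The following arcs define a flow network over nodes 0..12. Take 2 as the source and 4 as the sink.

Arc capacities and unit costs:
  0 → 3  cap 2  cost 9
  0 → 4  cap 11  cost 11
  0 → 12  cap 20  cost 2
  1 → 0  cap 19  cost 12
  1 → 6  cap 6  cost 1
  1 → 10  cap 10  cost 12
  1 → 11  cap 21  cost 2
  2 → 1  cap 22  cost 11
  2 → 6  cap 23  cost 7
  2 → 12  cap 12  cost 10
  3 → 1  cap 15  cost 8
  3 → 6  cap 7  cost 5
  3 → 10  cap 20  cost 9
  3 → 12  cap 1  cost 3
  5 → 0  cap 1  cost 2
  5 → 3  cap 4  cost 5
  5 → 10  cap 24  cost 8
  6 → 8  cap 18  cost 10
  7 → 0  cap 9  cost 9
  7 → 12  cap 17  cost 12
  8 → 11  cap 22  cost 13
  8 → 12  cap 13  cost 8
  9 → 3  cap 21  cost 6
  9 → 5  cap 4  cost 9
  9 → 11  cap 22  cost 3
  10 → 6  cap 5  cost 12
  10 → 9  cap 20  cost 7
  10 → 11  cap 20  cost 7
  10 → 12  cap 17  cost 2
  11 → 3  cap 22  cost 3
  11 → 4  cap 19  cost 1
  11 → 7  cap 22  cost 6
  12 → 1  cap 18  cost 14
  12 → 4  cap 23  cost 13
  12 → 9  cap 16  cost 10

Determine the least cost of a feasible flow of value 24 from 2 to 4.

shortest-cost path #1: 2→1→11→4 push 19 @ unit cost 14 (adds 266)
shortest-cost path #2: 2→12→4 push 5 @ unit cost 23 (adds 115)
total cost = 381

Minimum cost for 24 units: 381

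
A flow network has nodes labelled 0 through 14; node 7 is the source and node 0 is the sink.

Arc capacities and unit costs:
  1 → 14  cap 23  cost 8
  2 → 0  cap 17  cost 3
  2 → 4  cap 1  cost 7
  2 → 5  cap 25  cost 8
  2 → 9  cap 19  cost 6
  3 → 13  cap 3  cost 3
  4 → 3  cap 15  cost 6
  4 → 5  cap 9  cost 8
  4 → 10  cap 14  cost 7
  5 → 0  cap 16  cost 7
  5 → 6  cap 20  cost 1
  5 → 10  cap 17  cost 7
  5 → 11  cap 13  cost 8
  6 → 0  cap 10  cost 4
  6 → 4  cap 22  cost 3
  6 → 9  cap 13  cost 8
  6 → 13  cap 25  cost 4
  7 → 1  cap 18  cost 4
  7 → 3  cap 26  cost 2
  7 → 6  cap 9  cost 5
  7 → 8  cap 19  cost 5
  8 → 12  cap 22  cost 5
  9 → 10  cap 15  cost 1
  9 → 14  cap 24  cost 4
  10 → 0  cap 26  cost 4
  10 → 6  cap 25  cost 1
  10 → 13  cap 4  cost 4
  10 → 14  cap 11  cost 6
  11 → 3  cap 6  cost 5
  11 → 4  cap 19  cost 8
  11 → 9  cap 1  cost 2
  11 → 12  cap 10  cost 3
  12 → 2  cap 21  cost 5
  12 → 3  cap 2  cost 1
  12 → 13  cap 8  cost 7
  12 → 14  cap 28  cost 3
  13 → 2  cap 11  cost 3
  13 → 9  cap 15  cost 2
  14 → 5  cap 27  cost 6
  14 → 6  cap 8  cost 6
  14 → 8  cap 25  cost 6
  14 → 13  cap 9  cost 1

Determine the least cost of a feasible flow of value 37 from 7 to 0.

shortest-cost path #1: 7→6→0 push 9 @ unit cost 9 (adds 81)
shortest-cost path #2: 7→3→13→2→0 push 3 @ unit cost 11 (adds 33)
shortest-cost path #3: 7→8→12→2→0 push 14 @ unit cost 18 (adds 252)
shortest-cost path #4: 7→8→12→2→13→9→10→0 push 3 @ unit cost 19 (adds 57)
shortest-cost path #5: 7→1→14→13→9→10→0 push 8 @ unit cost 20 (adds 160)
total cost = 583

Minimum cost for 37 units: 583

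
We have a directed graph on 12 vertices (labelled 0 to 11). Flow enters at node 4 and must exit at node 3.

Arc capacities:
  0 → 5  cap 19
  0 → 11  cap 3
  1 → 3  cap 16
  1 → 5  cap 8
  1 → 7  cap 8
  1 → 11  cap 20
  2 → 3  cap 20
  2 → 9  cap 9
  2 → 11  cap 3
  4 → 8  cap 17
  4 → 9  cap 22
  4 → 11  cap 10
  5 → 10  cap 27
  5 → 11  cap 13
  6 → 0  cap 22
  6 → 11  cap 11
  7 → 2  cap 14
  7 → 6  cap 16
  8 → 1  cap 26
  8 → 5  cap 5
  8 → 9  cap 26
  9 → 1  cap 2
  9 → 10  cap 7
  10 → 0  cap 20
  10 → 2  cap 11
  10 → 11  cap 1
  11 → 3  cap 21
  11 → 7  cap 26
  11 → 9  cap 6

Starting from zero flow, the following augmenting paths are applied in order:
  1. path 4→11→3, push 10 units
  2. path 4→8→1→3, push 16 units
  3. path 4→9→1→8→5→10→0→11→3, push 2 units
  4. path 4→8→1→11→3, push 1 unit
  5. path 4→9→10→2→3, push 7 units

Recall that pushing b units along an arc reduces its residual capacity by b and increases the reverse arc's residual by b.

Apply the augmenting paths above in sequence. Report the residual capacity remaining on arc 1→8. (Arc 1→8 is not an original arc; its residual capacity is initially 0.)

Residual capacity of (1,8): 15

after path 1 (4→11→3, push 10): res(1,8)=0
after path 2 (4→8→1→3, push 16): res(1,8)=16
after path 3 (4→9→1→8→5→10→0→11→3, push 2): res(1,8)=14
after path 4 (4→8→1→11→3, push 1): res(1,8)=15
after path 5 (4→9→10→2→3, push 7): res(1,8)=15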